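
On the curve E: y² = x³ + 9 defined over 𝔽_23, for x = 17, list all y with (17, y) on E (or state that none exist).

0

x³ + 0x + 9 = 4922 ≡ 0 (mod 23).
Only y = 0 satisfies y² ≡ 0.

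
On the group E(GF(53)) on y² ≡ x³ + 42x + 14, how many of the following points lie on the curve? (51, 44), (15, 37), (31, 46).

(51, 44): 44² ≡ 28, rhs ≡ 28 → on.
(15, 37): 37² ≡ 44, rhs ≡ 44 → on.
(31, 46): 46² ≡ 49, rhs ≡ 49 → on.

3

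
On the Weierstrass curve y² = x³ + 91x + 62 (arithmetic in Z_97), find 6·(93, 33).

(79, 62)

Write Q = (93, 33).
Repeated addition: build up to 6Q.
2Q: tangent at (93, 33): λ = (3·93² + 91)/(2·33) ≡ 42/66. 66⁻¹ ≡ 25 (mod 97), so λ ≡ 42·25 ≡ 80.
  x = λ² - 93 - 93 = 6400 - 186 ≡ 6; y = λ·(93 - 6) - 33 ≡ 40. → (6, 40)
3Q: (6, 40) + (93, 33). λ = (33 - 40)/(93 - 6) ≡ 90/87 mod 97. 87⁻¹ ≡ 29 (mod 97), so λ ≡ 88.
  x = λ² - 6 - 93 = 7744 - 99 ≡ 79; y = λ·(6 - 79) - 40 ≡ 35. → (79, 35)
4Q: (79, 35) + (93, 33). λ = (33 - 35)/(93 - 79) ≡ 95/14 mod 97. 14⁻¹ ≡ 7 (mod 97) since 14·7 = 98 ≡ 1, so λ ≡ 83.
  x = λ² - 79 - 93 = 6889 - 172 ≡ 24; y = λ·(79 - 24) - 35 ≡ 68. → (24, 68)
5Q: (24, 68) + (93, 33). λ = (33 - 68)/(93 - 24) ≡ 62/69 mod 97. 69⁻¹ ≡ 45 (mod 97) since 69·45 = 3105 ≡ 1, so λ ≡ 74.
  x = λ² - 24 - 93 = 5476 - 117 ≡ 24; y = λ·(24 - 24) - 68 ≡ 29. → (24, 29)
6Q: (24, 29) + (93, 33). λ = (33 - 29)/(93 - 24) ≡ 4/69 mod 97. 69⁻¹ ≡ 45 (mod 97) since 69·45 = 3105 ≡ 1, so λ ≡ 83.
  x = λ² - 24 - 93 = 6889 - 117 ≡ 79; y = λ·(24 - 79) - 29 ≡ 62. → (79, 62)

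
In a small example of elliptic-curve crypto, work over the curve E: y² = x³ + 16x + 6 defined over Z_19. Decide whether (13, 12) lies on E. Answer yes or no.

no

y² = 12² ≡ 11; x³ + 16x + 6 = 2411 ≡ 17 (mod 19). 11 ≠ 17.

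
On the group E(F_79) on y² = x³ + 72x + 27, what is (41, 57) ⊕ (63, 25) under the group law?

(30, 6)

(41, 57) + (63, 25). λ = (25 - 57)/(63 - 41) ≡ 47/22 mod 79. 22⁻¹ ≡ 18 (mod 79) since 22·18 = 396 ≡ 1, so λ ≡ 56.
  x = λ² - 41 - 63 = 3136 - 104 ≡ 30; y = λ·(41 - 30) - 57 ≡ 6. → (30, 6)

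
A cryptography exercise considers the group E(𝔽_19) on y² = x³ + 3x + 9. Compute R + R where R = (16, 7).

(4, 16)

tangent at (16, 7): λ = (3·16² + 3)/(2·7) ≡ 11/14. 14⁻¹ ≡ 15 (mod 19), so λ ≡ 11·15 ≡ 13.
  x = λ² - 16 - 16 = 169 - 32 ≡ 4; y = λ·(16 - 4) - 7 ≡ 16. → (4, 16)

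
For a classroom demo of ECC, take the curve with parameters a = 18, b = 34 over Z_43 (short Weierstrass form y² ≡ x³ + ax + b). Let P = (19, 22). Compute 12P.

Repeated addition: build up to 12P.
2P: tangent at (19, 22): λ = (3·19² + 18)/(2·22) ≡ 26/1. 1⁻¹ ≡ 1 (mod 43), so λ ≡ 26·1 ≡ 26.
  x = λ² - 19 - 19 = 676 - 38 ≡ 36; y = λ·(19 - 36) - 22 ≡ 9. → (36, 9)
3P: (36, 9) + (19, 22). λ = (22 - 9)/(19 - 36) ≡ 13/26 mod 43. 26⁻¹ ≡ 5 (mod 43), so λ ≡ 22.
  x = λ² - 36 - 19 = 484 - 55 ≡ 42; y = λ·(36 - 42) - 9 ≡ 31. → (42, 31)
4P: (42, 31) + (19, 22). λ = (22 - 31)/(19 - 42) ≡ 34/20 mod 43. 20⁻¹ ≡ 28 (mod 43), so λ ≡ 6.
  x = λ² - 42 - 19 = 36 - 61 ≡ 18; y = λ·(42 - 18) - 31 ≡ 27. → (18, 27)
5P: (18, 27) + (19, 22). λ = (22 - 27)/(19 - 18) ≡ 38/1 mod 43. 1⁻¹ ≡ 1 (mod 43) since 1·1 = 1 ≡ 1, so λ ≡ 38.
  x = λ² - 18 - 19 = 1444 - 37 ≡ 31; y = λ·(18 - 31) - 27 ≡ 38. → (31, 38)
6P: (31, 38) + (19, 22). λ = (22 - 38)/(19 - 31) ≡ 27/31 mod 43. 31⁻¹ ≡ 25 (mod 43) since 31·25 = 775 ≡ 1, so λ ≡ 30.
  x = λ² - 31 - 19 = 900 - 50 ≡ 33; y = λ·(31 - 33) - 38 ≡ 31. → (33, 31)
7P: (33, 31) + (19, 22). λ = (22 - 31)/(19 - 33) ≡ 34/29 mod 43. 29⁻¹ ≡ 3 (mod 43), so λ ≡ 16.
  x = λ² - 33 - 19 = 256 - 52 ≡ 32; y = λ·(33 - 32) - 31 ≡ 28. → (32, 28)
8P: (32, 28) + (19, 22). λ = (22 - 28)/(19 - 32) ≡ 37/30 mod 43. 30⁻¹ ≡ 33 (mod 43) since 30·33 = 990 ≡ 1, so λ ≡ 17.
  x = λ² - 32 - 19 = 289 - 51 ≡ 23; y = λ·(32 - 23) - 28 ≡ 39. → (23, 39)
9P: (23, 39) + (19, 22). λ = (22 - 39)/(19 - 23) ≡ 26/39 mod 43. 39⁻¹ ≡ 32 (mod 43), so λ ≡ 15.
  x = λ² - 23 - 19 = 225 - 42 ≡ 11; y = λ·(23 - 11) - 39 ≡ 12. → (11, 12)
10P: (11, 12) + (19, 22). λ = (22 - 12)/(19 - 11) ≡ 10/8 mod 43. 8⁻¹ ≡ 27 (mod 43), so λ ≡ 12.
  x = λ² - 11 - 19 = 144 - 30 ≡ 28; y = λ·(11 - 28) - 12 ≡ 42. → (28, 42)
11P: (28, 42) + (19, 22). λ = (22 - 42)/(19 - 28) ≡ 23/34 mod 43. 34⁻¹ ≡ 19 (mod 43) since 34·19 = 646 ≡ 1, so λ ≡ 7.
  x = λ² - 28 - 19 = 49 - 47 ≡ 2; y = λ·(28 - 2) - 42 ≡ 11. → (2, 11)
12P: (2, 11) + (19, 22). λ = (22 - 11)/(19 - 2) ≡ 11/17 mod 43. 17⁻¹ ≡ 38 (mod 43), so λ ≡ 31.
  x = λ² - 2 - 19 = 961 - 21 ≡ 37; y = λ·(2 - 37) - 11 ≡ 22. → (37, 22)

(37, 22)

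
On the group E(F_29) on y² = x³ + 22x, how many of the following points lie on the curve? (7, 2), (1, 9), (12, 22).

(7, 2): 2² ≡ 4, rhs ≡ 4 → on.
(1, 9): 9² ≡ 23, rhs ≡ 23 → on.
(12, 22): 22² ≡ 20, rhs ≡ 20 → on.

3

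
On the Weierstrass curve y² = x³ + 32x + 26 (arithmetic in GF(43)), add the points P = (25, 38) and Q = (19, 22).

(30, 6)

(25, 38) + (19, 22). λ = (22 - 38)/(19 - 25) ≡ 27/37 mod 43. 37⁻¹ ≡ 7 (mod 43) since 37·7 = 259 ≡ 1, so λ ≡ 17.
  x = λ² - 25 - 19 = 289 - 44 ≡ 30; y = λ·(25 - 30) - 38 ≡ 6. → (30, 6)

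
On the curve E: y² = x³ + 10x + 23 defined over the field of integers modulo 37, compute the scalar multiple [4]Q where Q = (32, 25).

Repeated addition: build up to 4Q.
2Q: tangent at (32, 25): λ = (3·32² + 10)/(2·25) ≡ 11/13. 13⁻¹ ≡ 20 (mod 37) since 13·20 = 260 ≡ 1, so λ ≡ 11·20 ≡ 35.
  x = λ² - 32 - 32 = 1225 - 64 ≡ 14; y = λ·(32 - 14) - 25 ≡ 13. → (14, 13)
3Q: (14, 13) + (32, 25). λ = (25 - 13)/(32 - 14) ≡ 12/18 mod 37. 18⁻¹ ≡ 35 (mod 37) since 18·35 = 630 ≡ 1, so λ ≡ 13.
  x = λ² - 14 - 32 = 169 - 46 ≡ 12; y = λ·(14 - 12) - 13 ≡ 13. → (12, 13)
4Q: (12, 13) + (32, 25). λ = (25 - 13)/(32 - 12) ≡ 12/20 mod 37. 20⁻¹ ≡ 13 (mod 37), so λ ≡ 8.
  x = λ² - 12 - 32 = 64 - 44 ≡ 20; y = λ·(12 - 20) - 13 ≡ 34. → (20, 34)

(20, 34)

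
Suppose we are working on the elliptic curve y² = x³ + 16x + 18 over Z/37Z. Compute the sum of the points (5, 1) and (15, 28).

(18, 12)

(5, 1) + (15, 28). λ = (28 - 1)/(15 - 5) ≡ 27/10 mod 37. 10⁻¹ ≡ 26 (mod 37), so λ ≡ 36.
  x = λ² - 5 - 15 = 1296 - 20 ≡ 18; y = λ·(5 - 18) - 1 ≡ 12. → (18, 12)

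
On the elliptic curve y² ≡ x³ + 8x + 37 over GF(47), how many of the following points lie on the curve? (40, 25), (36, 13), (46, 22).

2

(40, 25): 25² ≡ 14, rhs ≡ 14 → on.
(36, 13): 13² ≡ 28, rhs ≡ 28 → on.
(46, 22): 22² ≡ 14, rhs ≡ 28 → off.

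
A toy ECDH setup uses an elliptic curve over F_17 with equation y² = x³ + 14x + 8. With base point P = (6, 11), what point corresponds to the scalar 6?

Repeated addition: build up to 6P.
2P: tangent at (6, 11): λ = (3·6² + 14)/(2·11) ≡ 3/5. 5⁻¹ ≡ 7 (mod 17), so λ ≡ 3·7 ≡ 4.
  x = λ² - 6 - 6 = 16 - 12 ≡ 4; y = λ·(6 - 4) - 11 ≡ 14. → (4, 14)
3P: (4, 14) + (6, 11). λ = (11 - 14)/(6 - 4) ≡ 14/2 mod 17. 2⁻¹ ≡ 9 (mod 17), so λ ≡ 7.
  x = λ² - 4 - 6 = 49 - 10 ≡ 5; y = λ·(4 - 5) - 14 ≡ 13. → (5, 13)
4P: (5, 13) + (6, 11). λ = (11 - 13)/(6 - 5) ≡ 15/1 mod 17. 1⁻¹ ≡ 1 (mod 17) since 1·1 = 1 ≡ 1, so λ ≡ 15.
  x = λ² - 5 - 6 = 225 - 11 ≡ 10; y = λ·(5 - 10) - 13 ≡ 14. → (10, 14)
5P: (10, 14) + (6, 11). λ = (11 - 14)/(6 - 10) ≡ 14/13 mod 17. 13⁻¹ ≡ 4 (mod 17) since 13·4 = 52 ≡ 1, so λ ≡ 5.
  x = λ² - 10 - 6 = 25 - 16 ≡ 9; y = λ·(10 - 9) - 14 ≡ 8. → (9, 8)
6P: (9, 8) + (6, 11). λ = (11 - 8)/(6 - 9) ≡ 3/14 mod 17. 14⁻¹ ≡ 11 (mod 17), so λ ≡ 16.
  x = λ² - 9 - 6 = 256 - 15 ≡ 3; y = λ·(9 - 3) - 8 ≡ 3. → (3, 3)

(3, 3)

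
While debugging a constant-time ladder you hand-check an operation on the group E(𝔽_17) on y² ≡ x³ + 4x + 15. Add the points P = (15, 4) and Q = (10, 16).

(15, 4) + (10, 16). λ = (16 - 4)/(10 - 15) ≡ 12/12 mod 17. 12⁻¹ ≡ 10 (mod 17), so λ ≡ 1.
  x = λ² - 15 - 10 = 1 - 25 ≡ 10; y = λ·(15 - 10) - 4 ≡ 1. → (10, 1)

(10, 1)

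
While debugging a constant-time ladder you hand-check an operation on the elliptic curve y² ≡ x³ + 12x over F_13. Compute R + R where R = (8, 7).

(0, 0)

tangent at (8, 7): λ = (3·8² + 12)/(2·7) ≡ 9/1. 1⁻¹ ≡ 1 (mod 13), so λ ≡ 9·1 ≡ 9.
  x = λ² - 8 - 8 = 81 - 16 ≡ 0; y = λ·(8 - 0) - 7 ≡ 0. → (0, 0)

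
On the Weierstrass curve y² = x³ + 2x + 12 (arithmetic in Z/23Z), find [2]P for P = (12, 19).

(11, 13)

tangent at (12, 19): λ = (3·12² + 2)/(2·19) ≡ 20/15. 15⁻¹ ≡ 20 (mod 23), so λ ≡ 20·20 ≡ 9.
  x = λ² - 12 - 12 = 81 - 24 ≡ 11; y = λ·(12 - 11) - 19 ≡ 13. → (11, 13)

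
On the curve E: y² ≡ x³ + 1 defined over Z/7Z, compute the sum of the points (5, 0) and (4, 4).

(5, 0) + (4, 4). λ = (4 - 0)/(4 - 5) ≡ 4/6 mod 7. 6⁻¹ ≡ 6 (mod 7) since 6·6 = 36 ≡ 1, so λ ≡ 3.
  x = λ² - 5 - 4 = 9 - 9 ≡ 0; y = λ·(5 - 0) - 0 ≡ 1. → (0, 1)

(0, 1)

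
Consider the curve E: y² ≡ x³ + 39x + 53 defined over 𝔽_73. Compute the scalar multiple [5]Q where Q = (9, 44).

Repeated addition: build up to 5Q.
2Q: tangent at (9, 44): λ = (3·9² + 39)/(2·44) ≡ 63/15. 15⁻¹ ≡ 39 (mod 73) since 15·39 = 585 ≡ 1, so λ ≡ 63·39 ≡ 48.
  x = λ² - 9 - 9 = 2304 - 18 ≡ 23; y = λ·(9 - 23) - 44 ≡ 14. → (23, 14)
3Q: (23, 14) + (9, 44). λ = (44 - 14)/(9 - 23) ≡ 30/59 mod 73. 59⁻¹ ≡ 26 (mod 73), so λ ≡ 50.
  x = λ² - 23 - 9 = 2500 - 32 ≡ 59; y = λ·(23 - 59) - 14 ≡ 11. → (59, 11)
4Q: (59, 11) + (9, 44). λ = (44 - 11)/(9 - 59) ≡ 33/23 mod 73. 23⁻¹ ≡ 54 (mod 73), so λ ≡ 30.
  x = λ² - 59 - 9 = 900 - 68 ≡ 29; y = λ·(59 - 29) - 11 ≡ 13. → (29, 13)
5Q: (29, 13) + (9, 44). λ = (44 - 13)/(9 - 29) ≡ 31/53 mod 73. 53⁻¹ ≡ 62 (mod 73) since 53·62 = 3286 ≡ 1, so λ ≡ 24.
  x = λ² - 29 - 9 = 576 - 38 ≡ 27; y = λ·(29 - 27) - 13 ≡ 35. → (27, 35)

(27, 35)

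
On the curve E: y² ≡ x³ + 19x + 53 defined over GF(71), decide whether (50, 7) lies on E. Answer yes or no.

y² = 7² ≡ 49; x³ + 19x + 53 = 126003 ≡ 49 (mod 71). 49 = 49.

yes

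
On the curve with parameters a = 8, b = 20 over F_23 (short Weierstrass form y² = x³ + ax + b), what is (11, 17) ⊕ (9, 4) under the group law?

(5, 22)

(11, 17) + (9, 4). λ = (4 - 17)/(9 - 11) ≡ 10/21 mod 23. 21⁻¹ ≡ 11 (mod 23) since 21·11 = 231 ≡ 1, so λ ≡ 18.
  x = λ² - 11 - 9 = 324 - 20 ≡ 5; y = λ·(11 - 5) - 17 ≡ 22. → (5, 22)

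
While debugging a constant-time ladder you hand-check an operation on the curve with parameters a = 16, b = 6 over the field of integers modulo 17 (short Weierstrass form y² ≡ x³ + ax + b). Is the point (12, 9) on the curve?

y² = 9² ≡ 13; x³ + 16x + 6 = 1926 ≡ 5 (mod 17). 13 ≠ 5.

no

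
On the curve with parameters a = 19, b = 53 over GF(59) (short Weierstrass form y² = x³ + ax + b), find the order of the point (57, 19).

8

2P: tangent at (57, 19): λ = (3·57² + 19)/(2·19) ≡ 31/38. 38⁻¹ ≡ 14 (mod 59), so λ ≡ 31·14 ≡ 21.
  x = λ² - 57 - 57 = 441 - 114 ≡ 32; y = λ·(57 - 32) - 19 ≡ 34. → (32, 34)
3P: (32, 34) + (57, 19). λ = (19 - 34)/(57 - 32) ≡ 44/25 mod 59. 25⁻¹ ≡ 26 (mod 59) since 25·26 = 650 ≡ 1, so λ ≡ 23.
  x = λ² - 32 - 57 = 529 - 89 ≡ 27; y = λ·(32 - 27) - 34 ≡ 22. → (27, 22)
4P: (27, 22) + (57, 19). λ = (19 - 22)/(57 - 27) ≡ 56/30 mod 59. 30⁻¹ ≡ 2 (mod 59), so λ ≡ 53.
  x = λ² - 27 - 57 = 2809 - 84 ≡ 11; y = λ·(27 - 11) - 22 ≡ 0. → (11, 0)
5P: (11, 0) + (57, 19). λ = (19 - 0)/(57 - 11) ≡ 19/46 mod 59. 46⁻¹ ≡ 9 (mod 59), so λ ≡ 53.
  x = λ² - 11 - 57 = 2809 - 68 ≡ 27; y = λ·(11 - 27) - 0 ≡ 37. → (27, 37)
6P: (27, 37) + (57, 19). λ = (19 - 37)/(57 - 27) ≡ 41/30 mod 59. 30⁻¹ ≡ 2 (mod 59), so λ ≡ 23.
  x = λ² - 27 - 57 = 529 - 84 ≡ 32; y = λ·(27 - 32) - 37 ≡ 25. → (32, 25)
7P: (32, 25) + (57, 19). λ = (19 - 25)/(57 - 32) ≡ 53/25 mod 59. 25⁻¹ ≡ 26 (mod 59) since 25·26 = 650 ≡ 1, so λ ≡ 21.
  x = λ² - 32 - 57 = 441 - 89 ≡ 57; y = λ·(32 - 57) - 25 ≡ 40. → (57, 40)
8P: (57, 40) + (57, 19): same x and y₁ ≡ -y₂, so the sum is ∞.
8P = ∞, so the order is 8.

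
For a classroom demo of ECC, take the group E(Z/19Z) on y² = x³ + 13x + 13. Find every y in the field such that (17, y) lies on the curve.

x³ + 13x + 13 = 5147 ≡ 17 (mod 19).
Square roots of 17 mod 19: 6 and 13 (since 6² = 36 ≡ 17).

6, 13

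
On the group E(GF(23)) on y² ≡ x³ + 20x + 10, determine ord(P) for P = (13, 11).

2P: tangent at (13, 11): λ = (3·13² + 20)/(2·11) ≡ 21/22. 22⁻¹ ≡ 22 (mod 23), so λ ≡ 21·22 ≡ 2.
  x = λ² - 13 - 13 = 4 - 26 ≡ 1; y = λ·(13 - 1) - 11 ≡ 13. → (1, 13)
3P: (1, 13) + (13, 11). λ = (11 - 13)/(13 - 1) ≡ 21/12 mod 23. 12⁻¹ ≡ 2 (mod 23), so λ ≡ 19.
  x = λ² - 1 - 13 = 361 - 14 ≡ 2; y = λ·(1 - 2) - 13 ≡ 14. → (2, 14)
4P: (2, 14) + (13, 11). λ = (11 - 14)/(13 - 2) ≡ 20/11 mod 23. 11⁻¹ ≡ 21 (mod 23) since 11·21 = 231 ≡ 1, so λ ≡ 6.
  x = λ² - 2 - 13 = 36 - 15 ≡ 21; y = λ·(2 - 21) - 14 ≡ 10. → (21, 10)
5P: (21, 10) + (13, 11). λ = (11 - 10)/(13 - 21) ≡ 1/15 mod 23. 15⁻¹ ≡ 20 (mod 23), so λ ≡ 20.
  x = λ² - 21 - 13 = 400 - 34 ≡ 21; y = λ·(21 - 21) - 10 ≡ 13. → (21, 13)
6P: (21, 13) + (13, 11). λ = (11 - 13)/(13 - 21) ≡ 21/15 mod 23. 15⁻¹ ≡ 20 (mod 23) since 15·20 = 300 ≡ 1, so λ ≡ 6.
  x = λ² - 21 - 13 = 36 - 34 ≡ 2; y = λ·(21 - 2) - 13 ≡ 9. → (2, 9)
7P: (2, 9) + (13, 11). λ = (11 - 9)/(13 - 2) ≡ 2/11 mod 23. 11⁻¹ ≡ 21 (mod 23), so λ ≡ 19.
  x = λ² - 2 - 13 = 361 - 15 ≡ 1; y = λ·(2 - 1) - 9 ≡ 10. → (1, 10)
8P: (1, 10) + (13, 11). λ = (11 - 10)/(13 - 1) ≡ 1/12 mod 23. 12⁻¹ ≡ 2 (mod 23), so λ ≡ 2.
  x = λ² - 1 - 13 = 4 - 14 ≡ 13; y = λ·(1 - 13) - 10 ≡ 12. → (13, 12)
9P: (13, 12) + (13, 11): same x and y₁ ≡ -y₂, so the sum is O.
9P = O, so the order is 9.

9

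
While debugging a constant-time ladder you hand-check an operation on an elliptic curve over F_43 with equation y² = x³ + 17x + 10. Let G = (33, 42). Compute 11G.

(16, 32)

Repeated addition: build up to 11G.
2G: tangent at (33, 42): λ = (3·33² + 17)/(2·42) ≡ 16/41. 41⁻¹ ≡ 21 (mod 43) since 41·21 = 861 ≡ 1, so λ ≡ 16·21 ≡ 35.
  x = λ² - 33 - 33 = 1225 - 66 ≡ 41; y = λ·(33 - 41) - 42 ≡ 22. → (41, 22)
3G: (41, 22) + (33, 42). λ = (42 - 22)/(33 - 41) ≡ 20/35 mod 43. 35⁻¹ ≡ 16 (mod 43), so λ ≡ 19.
  x = λ² - 41 - 33 = 361 - 74 ≡ 29; y = λ·(41 - 29) - 22 ≡ 34. → (29, 34)
4G: (29, 34) + (33, 42). λ = (42 - 34)/(33 - 29) ≡ 8/4 mod 43. 4⁻¹ ≡ 11 (mod 43) since 4·11 = 44 ≡ 1, so λ ≡ 2.
  x = λ² - 29 - 33 = 4 - 62 ≡ 28; y = λ·(29 - 28) - 34 ≡ 11. → (28, 11)
5G: (28, 11) + (33, 42). λ = (42 - 11)/(33 - 28) ≡ 31/5 mod 43. 5⁻¹ ≡ 26 (mod 43), so λ ≡ 32.
  x = λ² - 28 - 33 = 1024 - 61 ≡ 17; y = λ·(28 - 17) - 11 ≡ 40. → (17, 40)
6G: (17, 40) + (33, 42). λ = (42 - 40)/(33 - 17) ≡ 2/16 mod 43. 16⁻¹ ≡ 35 (mod 43), so λ ≡ 27.
  x = λ² - 17 - 33 = 729 - 50 ≡ 34; y = λ·(17 - 34) - 40 ≡ 17. → (34, 17)
7G: (34, 17) + (33, 42). λ = (42 - 17)/(33 - 34) ≡ 25/42 mod 43. 42⁻¹ ≡ 42 (mod 43), so λ ≡ 18.
  x = λ² - 34 - 33 = 324 - 67 ≡ 42; y = λ·(34 - 42) - 17 ≡ 11. → (42, 11)
8G: (42, 11) + (33, 42). λ = (42 - 11)/(33 - 42) ≡ 31/34 mod 43. 34⁻¹ ≡ 19 (mod 43) since 34·19 = 646 ≡ 1, so λ ≡ 30.
  x = λ² - 42 - 33 = 900 - 75 ≡ 8; y = λ·(42 - 8) - 11 ≡ 20. → (8, 20)
9G: (8, 20) + (33, 42). λ = (42 - 20)/(33 - 8) ≡ 22/25 mod 43. 25⁻¹ ≡ 31 (mod 43), so λ ≡ 37.
  x = λ² - 8 - 33 = 1369 - 41 ≡ 38; y = λ·(8 - 38) - 20 ≡ 31. → (38, 31)
10G: (38, 31) + (33, 42). λ = (42 - 31)/(33 - 38) ≡ 11/38 mod 43. 38⁻¹ ≡ 17 (mod 43) since 38·17 = 646 ≡ 1, so λ ≡ 15.
  x = λ² - 38 - 33 = 225 - 71 ≡ 25; y = λ·(38 - 25) - 31 ≡ 35. → (25, 35)
11G: (25, 35) + (33, 42). λ = (42 - 35)/(33 - 25) ≡ 7/8 mod 43. 8⁻¹ ≡ 27 (mod 43), so λ ≡ 17.
  x = λ² - 25 - 33 = 289 - 58 ≡ 16; y = λ·(25 - 16) - 35 ≡ 32. → (16, 32)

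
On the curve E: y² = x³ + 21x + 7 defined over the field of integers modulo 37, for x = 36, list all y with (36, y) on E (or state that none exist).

none

x³ + 21x + 7 = 47419 ≡ 22 (mod 37).
22 is a non-residue mod 37; no y exists.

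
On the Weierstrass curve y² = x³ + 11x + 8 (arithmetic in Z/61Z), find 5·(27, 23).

Write Q = (27, 23).
Double-and-add on 5 = (101)₂. Start with Q = (27, 23) for the leading 1-bit.
double: tangent at (27, 23): λ = (3·27² + 11)/(2·23) ≡ 2/46. 46⁻¹ ≡ 4 (mod 61), so λ ≡ 2·4 ≡ 8.
  x = λ² - 27 - 27 = 64 - 54 ≡ 10; y = λ·(27 - 10) - 23 ≡ 52. → (10, 52)
double: tangent at (10, 52): λ = (3·10² + 11)/(2·52) ≡ 6/43. 43⁻¹ ≡ 44 (mod 61), so λ ≡ 6·44 ≡ 20.
  x = λ² - 10 - 10 = 400 - 20 ≡ 14; y = λ·(10 - 14) - 52 ≡ 51. → (14, 51)
add Q: (14, 51) + (27, 23). λ = (23 - 51)/(27 - 14) ≡ 33/13 mod 61. 13⁻¹ ≡ 47 (mod 61), so λ ≡ 26.
  x = λ² - 14 - 27 = 676 - 41 ≡ 25; y = λ·(14 - 25) - 51 ≡ 29. → (25, 29)

(25, 29)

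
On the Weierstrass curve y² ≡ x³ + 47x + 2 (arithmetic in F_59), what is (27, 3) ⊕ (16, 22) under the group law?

(27, 3) + (16, 22). λ = (22 - 3)/(16 - 27) ≡ 19/48 mod 59. 48⁻¹ ≡ 16 (mod 59), so λ ≡ 9.
  x = λ² - 27 - 16 = 81 - 43 ≡ 38; y = λ·(27 - 38) - 3 ≡ 16. → (38, 16)

(38, 16)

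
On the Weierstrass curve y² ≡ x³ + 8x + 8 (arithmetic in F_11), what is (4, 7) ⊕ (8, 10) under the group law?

(3, 2)

(4, 7) + (8, 10). λ = (10 - 7)/(8 - 4) ≡ 3/4 mod 11. 4⁻¹ ≡ 3 (mod 11) since 4·3 = 12 ≡ 1, so λ ≡ 9.
  x = λ² - 4 - 8 = 81 - 12 ≡ 3; y = λ·(4 - 3) - 7 ≡ 2. → (3, 2)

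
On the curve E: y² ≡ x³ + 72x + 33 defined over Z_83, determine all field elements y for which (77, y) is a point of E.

x³ + 72x + 33 = 462110 ≡ 49 (mod 83).
Square roots of 49 mod 83: 7 and 76 (since 7² = 49 ≡ 49).

7, 76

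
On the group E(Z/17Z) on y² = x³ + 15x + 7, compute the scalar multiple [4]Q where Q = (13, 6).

Repeated addition: build up to 4Q.
2Q: tangent at (13, 6): λ = (3·13² + 15)/(2·6) ≡ 12/12. 12⁻¹ ≡ 10 (mod 17), so λ ≡ 12·10 ≡ 1.
  x = λ² - 13 - 13 = 1 - 26 ≡ 9; y = λ·(13 - 9) - 6 ≡ 15. → (9, 15)
3Q: (9, 15) + (13, 6). λ = (6 - 15)/(13 - 9) ≡ 8/4 mod 17. 4⁻¹ ≡ 13 (mod 17), so λ ≡ 2.
  x = λ² - 9 - 13 = 4 - 22 ≡ 16; y = λ·(9 - 16) - 15 ≡ 5. → (16, 5)
4Q: (16, 5) + (13, 6). λ = (6 - 5)/(13 - 16) ≡ 1/14 mod 17. 14⁻¹ ≡ 11 (mod 17) since 14·11 = 154 ≡ 1, so λ ≡ 11.
  x = λ² - 16 - 13 = 121 - 29 ≡ 7; y = λ·(16 - 7) - 5 ≡ 9. → (7, 9)

(7, 9)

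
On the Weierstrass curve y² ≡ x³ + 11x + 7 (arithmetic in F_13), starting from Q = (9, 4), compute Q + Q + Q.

Repeated addition: build up to 3Q.
2Q: tangent at (9, 4): λ = (3·9² + 11)/(2·4) ≡ 7/8. 8⁻¹ ≡ 5 (mod 13), so λ ≡ 7·5 ≡ 9.
  x = λ² - 9 - 9 = 81 - 18 ≡ 11; y = λ·(9 - 11) - 4 ≡ 4. → (11, 4)
3Q: (11, 4) + (9, 4). λ = (4 - 4)/(9 - 11) ≡ 0/11 mod 13. 11⁻¹ ≡ 6 (mod 13), so λ ≡ 0.
  x = λ² - 11 - 9 = 0 - 20 ≡ 6; y = λ·(11 - 6) - 4 ≡ 9. → (6, 9)

(6, 9)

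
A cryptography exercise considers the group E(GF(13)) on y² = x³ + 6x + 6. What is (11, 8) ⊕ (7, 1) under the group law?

(7, 12)

(11, 8) + (7, 1). λ = (1 - 8)/(7 - 11) ≡ 6/9 mod 13. 9⁻¹ ≡ 3 (mod 13), so λ ≡ 5.
  x = λ² - 11 - 7 = 25 - 18 ≡ 7; y = λ·(11 - 7) - 8 ≡ 12. → (7, 12)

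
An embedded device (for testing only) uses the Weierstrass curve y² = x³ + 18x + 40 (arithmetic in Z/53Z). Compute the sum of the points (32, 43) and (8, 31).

(32, 43) + (8, 31). λ = (31 - 43)/(8 - 32) ≡ 41/29 mod 53. 29⁻¹ ≡ 11 (mod 53), so λ ≡ 27.
  x = λ² - 32 - 8 = 729 - 40 ≡ 0; y = λ·(32 - 0) - 43 ≡ 26. → (0, 26)

(0, 26)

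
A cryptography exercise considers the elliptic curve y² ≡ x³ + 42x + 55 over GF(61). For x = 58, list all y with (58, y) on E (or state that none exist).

none

x³ + 42x + 55 = 197603 ≡ 24 (mod 61).
24 is a non-residue mod 61; no y exists.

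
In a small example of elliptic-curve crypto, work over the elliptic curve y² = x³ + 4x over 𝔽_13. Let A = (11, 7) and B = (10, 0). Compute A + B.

(2, 4)

(11, 7) + (10, 0). λ = (0 - 7)/(10 - 11) ≡ 6/12 mod 13. 12⁻¹ ≡ 12 (mod 13) since 12·12 = 144 ≡ 1, so λ ≡ 7.
  x = λ² - 11 - 10 = 49 - 21 ≡ 2; y = λ·(11 - 2) - 7 ≡ 4. → (2, 4)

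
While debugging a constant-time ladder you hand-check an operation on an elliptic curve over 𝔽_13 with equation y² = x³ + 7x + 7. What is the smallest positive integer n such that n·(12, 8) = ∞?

11

2P: tangent at (12, 8): λ = (3·12² + 7)/(2·8) ≡ 10/3. 3⁻¹ ≡ 9 (mod 13), so λ ≡ 10·9 ≡ 12.
  x = λ² - 12 - 12 = 144 - 24 ≡ 3; y = λ·(12 - 3) - 8 ≡ 9. → (3, 9)
3P: (3, 9) + (12, 8). λ = (8 - 9)/(12 - 3) ≡ 12/9 mod 13. 9⁻¹ ≡ 3 (mod 13), so λ ≡ 10.
  x = λ² - 3 - 12 = 100 - 15 ≡ 7; y = λ·(3 - 7) - 9 ≡ 3. → (7, 3)
4P: (7, 3) + (12, 8). λ = (8 - 3)/(12 - 7) ≡ 5/5 mod 13. 5⁻¹ ≡ 8 (mod 13) since 5·8 = 40 ≡ 1, so λ ≡ 1.
  x = λ² - 7 - 12 = 1 - 19 ≡ 8; y = λ·(7 - 8) - 3 ≡ 9. → (8, 9)
5P: (8, 9) + (12, 8). λ = (8 - 9)/(12 - 8) ≡ 12/4 mod 13. 4⁻¹ ≡ 10 (mod 13) since 4·10 = 40 ≡ 1, so λ ≡ 3.
  x = λ² - 8 - 12 = 9 - 20 ≡ 2; y = λ·(8 - 2) - 9 ≡ 9. → (2, 9)
6P: (2, 9) + (12, 8). λ = (8 - 9)/(12 - 2) ≡ 12/10 mod 13. 10⁻¹ ≡ 4 (mod 13) since 10·4 = 40 ≡ 1, so λ ≡ 9.
  x = λ² - 2 - 12 = 81 - 14 ≡ 2; y = λ·(2 - 2) - 9 ≡ 4. → (2, 4)
7P: (2, 4) + (12, 8). λ = (8 - 4)/(12 - 2) ≡ 4/10 mod 13. 10⁻¹ ≡ 4 (mod 13), so λ ≡ 3.
  x = λ² - 2 - 12 = 9 - 14 ≡ 8; y = λ·(2 - 8) - 4 ≡ 4. → (8, 4)
8P: (8, 4) + (12, 8). λ = (8 - 4)/(12 - 8) ≡ 4/4 mod 13. 4⁻¹ ≡ 10 (mod 13) since 4·10 = 40 ≡ 1, so λ ≡ 1.
  x = λ² - 8 - 12 = 1 - 20 ≡ 7; y = λ·(8 - 7) - 4 ≡ 10. → (7, 10)
9P: (7, 10) + (12, 8). λ = (8 - 10)/(12 - 7) ≡ 11/5 mod 13. 5⁻¹ ≡ 8 (mod 13), so λ ≡ 10.
  x = λ² - 7 - 12 = 100 - 19 ≡ 3; y = λ·(7 - 3) - 10 ≡ 4. → (3, 4)
10P: (3, 4) + (12, 8). λ = (8 - 4)/(12 - 3) ≡ 4/9 mod 13. 9⁻¹ ≡ 3 (mod 13) since 9·3 = 27 ≡ 1, so λ ≡ 12.
  x = λ² - 3 - 12 = 144 - 15 ≡ 12; y = λ·(3 - 12) - 4 ≡ 5. → (12, 5)
11P: (12, 5) + (12, 8): same x and y₁ ≡ -y₂, so the sum is ∞.
11P = ∞, so the order is 11.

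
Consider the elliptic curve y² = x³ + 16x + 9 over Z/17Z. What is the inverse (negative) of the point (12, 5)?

-(12, 5) = (12, -5 mod 17) = (12, 12).

(12, 12)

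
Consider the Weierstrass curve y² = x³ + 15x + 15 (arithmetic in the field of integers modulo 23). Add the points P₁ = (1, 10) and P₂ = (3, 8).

(1, 10) + (3, 8). λ = (8 - 10)/(3 - 1) ≡ 21/2 mod 23. 2⁻¹ ≡ 12 (mod 23), so λ ≡ 22.
  x = λ² - 1 - 3 = 484 - 4 ≡ 20; y = λ·(1 - 20) - 10 ≡ 9. → (20, 9)

(20, 9)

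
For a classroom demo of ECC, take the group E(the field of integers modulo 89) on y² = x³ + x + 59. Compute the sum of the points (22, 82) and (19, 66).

(22, 82) + (19, 66). λ = (66 - 82)/(19 - 22) ≡ 73/86 mod 89. 86⁻¹ ≡ 59 (mod 89), so λ ≡ 35.
  x = λ² - 22 - 19 = 1225 - 41 ≡ 27; y = λ·(22 - 27) - 82 ≡ 10. → (27, 10)

(27, 10)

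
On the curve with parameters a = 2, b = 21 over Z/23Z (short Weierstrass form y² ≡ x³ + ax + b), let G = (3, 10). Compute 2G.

(21, 3)

tangent at (3, 10): λ = (3·3² + 2)/(2·10) ≡ 6/20. 20⁻¹ ≡ 15 (mod 23) since 20·15 = 300 ≡ 1, so λ ≡ 6·15 ≡ 21.
  x = λ² - 3 - 3 = 441 - 6 ≡ 21; y = λ·(3 - 21) - 10 ≡ 3. → (21, 3)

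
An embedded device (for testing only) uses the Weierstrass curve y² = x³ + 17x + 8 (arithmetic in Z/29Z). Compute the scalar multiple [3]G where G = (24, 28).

(20, 24)

Repeated addition: build up to 3G.
2G: tangent at (24, 28): λ = (3·24² + 17)/(2·28) ≡ 5/27. 27⁻¹ ≡ 14 (mod 29) since 27·14 = 378 ≡ 1, so λ ≡ 5·14 ≡ 12.
  x = λ² - 24 - 24 = 144 - 48 ≡ 9; y = λ·(24 - 9) - 28 ≡ 7. → (9, 7)
3G: (9, 7) + (24, 28). λ = (28 - 7)/(24 - 9) ≡ 21/15 mod 29. 15⁻¹ ≡ 2 (mod 29), so λ ≡ 13.
  x = λ² - 9 - 24 = 169 - 33 ≡ 20; y = λ·(9 - 20) - 7 ≡ 24. → (20, 24)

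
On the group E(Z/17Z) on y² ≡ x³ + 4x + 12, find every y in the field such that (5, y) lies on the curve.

x³ + 4x + 12 = 157 ≡ 4 (mod 17).
Square roots of 4 mod 17: 2 and 15 (since 2² = 4 ≡ 4).

2, 15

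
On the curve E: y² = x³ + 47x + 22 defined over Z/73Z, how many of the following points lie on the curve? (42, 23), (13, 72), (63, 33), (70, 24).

(42, 23): 23² ≡ 18, rhs ≡ 18 → on.
(13, 72): 72² ≡ 1, rhs ≡ 56 → off.
(63, 33): 33² ≡ 67, rhs ≡ 12 → off.
(70, 24): 24² ≡ 65, rhs ≡ 0 → off.

1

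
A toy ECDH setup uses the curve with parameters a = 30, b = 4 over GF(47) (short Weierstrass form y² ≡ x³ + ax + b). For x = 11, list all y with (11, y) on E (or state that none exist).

x³ + 30x + 4 = 1665 ≡ 20 (mod 47).
20 is a non-residue mod 47; no y exists.

none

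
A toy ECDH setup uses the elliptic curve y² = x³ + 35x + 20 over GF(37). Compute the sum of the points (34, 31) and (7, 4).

(34, 31) + (7, 4). λ = (4 - 31)/(7 - 34) ≡ 10/10 mod 37. 10⁻¹ ≡ 26 (mod 37), so λ ≡ 1.
  x = λ² - 34 - 7 = 1 - 41 ≡ 34; y = λ·(34 - 34) - 31 ≡ 6. → (34, 6)

(34, 6)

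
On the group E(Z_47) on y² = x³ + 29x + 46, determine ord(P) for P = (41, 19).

10

2P: tangent at (41, 19): λ = (3·41² + 29)/(2·19) ≡ 43/38. 38⁻¹ ≡ 26 (mod 47), so λ ≡ 43·26 ≡ 37.
  x = λ² - 41 - 41 = 1369 - 82 ≡ 18; y = λ·(41 - 18) - 19 ≡ 33. → (18, 33)
3P: (18, 33) + (41, 19). λ = (19 - 33)/(41 - 18) ≡ 33/23 mod 47. 23⁻¹ ≡ 45 (mod 47), so λ ≡ 28.
  x = λ² - 18 - 41 = 784 - 59 ≡ 20; y = λ·(18 - 20) - 33 ≡ 5. → (20, 5)
4P: (20, 5) + (41, 19). λ = (19 - 5)/(41 - 20) ≡ 14/21 mod 47. 21⁻¹ ≡ 9 (mod 47), so λ ≡ 32.
  x = λ² - 20 - 41 = 1024 - 61 ≡ 23; y = λ·(20 - 23) - 5 ≡ 40. → (23, 40)
5P: (23, 40) + (41, 19). λ = (19 - 40)/(41 - 23) ≡ 26/18 mod 47. 18⁻¹ ≡ 34 (mod 47), so λ ≡ 38.
  x = λ² - 23 - 41 = 1444 - 64 ≡ 17; y = λ·(23 - 17) - 40 ≡ 0. → (17, 0)
6P: (17, 0) + (41, 19). λ = (19 - 0)/(41 - 17) ≡ 19/24 mod 47. 24⁻¹ ≡ 2 (mod 47), so λ ≡ 38.
  x = λ² - 17 - 41 = 1444 - 58 ≡ 23; y = λ·(17 - 23) - 0 ≡ 7. → (23, 7)
7P: (23, 7) + (41, 19). λ = (19 - 7)/(41 - 23) ≡ 12/18 mod 47. 18⁻¹ ≡ 34 (mod 47), so λ ≡ 32.
  x = λ² - 23 - 41 = 1024 - 64 ≡ 20; y = λ·(23 - 20) - 7 ≡ 42. → (20, 42)
8P: (20, 42) + (41, 19). λ = (19 - 42)/(41 - 20) ≡ 24/21 mod 47. 21⁻¹ ≡ 9 (mod 47), so λ ≡ 28.
  x = λ² - 20 - 41 = 784 - 61 ≡ 18; y = λ·(20 - 18) - 42 ≡ 14. → (18, 14)
9P: (18, 14) + (41, 19). λ = (19 - 14)/(41 - 18) ≡ 5/23 mod 47. 23⁻¹ ≡ 45 (mod 47) since 23·45 = 1035 ≡ 1, so λ ≡ 37.
  x = λ² - 18 - 41 = 1369 - 59 ≡ 41; y = λ·(18 - 41) - 14 ≡ 28. → (41, 28)
10P: (41, 28) + (41, 19): same x and y₁ ≡ -y₂, so the sum is ∞.
10P = ∞, so the order is 10.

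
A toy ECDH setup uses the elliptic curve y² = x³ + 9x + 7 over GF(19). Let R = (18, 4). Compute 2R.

tangent at (18, 4): λ = (3·18² + 9)/(2·4) ≡ 12/8. 8⁻¹ ≡ 12 (mod 19), so λ ≡ 12·12 ≡ 11.
  x = λ² - 18 - 18 = 121 - 36 ≡ 9; y = λ·(18 - 9) - 4 ≡ 0. → (9, 0)

(9, 0)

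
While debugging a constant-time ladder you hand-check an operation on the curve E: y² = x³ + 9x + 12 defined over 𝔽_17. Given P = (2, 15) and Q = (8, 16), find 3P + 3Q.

(14, 14)

First 3P:
Repeated addition: build up to 3P.
2P: tangent at (2, 15): λ = (3·2² + 9)/(2·15) ≡ 4/13. 13⁻¹ ≡ 4 (mod 17), so λ ≡ 4·4 ≡ 16.
  x = λ² - 2 - 2 = 256 - 4 ≡ 14; y = λ·(2 - 14) - 15 ≡ 14. → (14, 14)
3P: (14, 14) + (2, 15). λ = (15 - 14)/(2 - 14) ≡ 1/5 mod 17. 5⁻¹ ≡ 7 (mod 17) since 5·7 = 35 ≡ 1, so λ ≡ 7.
  x = λ² - 14 - 2 = 49 - 16 ≡ 16; y = λ·(14 - 16) - 14 ≡ 6. → (16, 6)
3P = (16, 6).
Next 3Q:
Repeated addition: build up to 3Q.
2Q: tangent at (8, 16): λ = (3·8² + 9)/(2·16) ≡ 14/15. 15⁻¹ ≡ 8 (mod 17), so λ ≡ 14·8 ≡ 10.
  x = λ² - 8 - 8 = 100 - 16 ≡ 16; y = λ·(8 - 16) - 16 ≡ 6. → (16, 6)
3Q: (16, 6) + (8, 16). λ = (16 - 6)/(8 - 16) ≡ 10/9 mod 17. 9⁻¹ ≡ 2 (mod 17) since 9·2 = 18 ≡ 1, so λ ≡ 3.
  x = λ² - 16 - 8 = 9 - 24 ≡ 2; y = λ·(16 - 2) - 6 ≡ 2. → (2, 2)
3Q = (2, 2).
Finally 3P + 3Q:
(16, 6) + (2, 2). λ = (2 - 6)/(2 - 16) ≡ 13/3 mod 17. 3⁻¹ ≡ 6 (mod 17) since 3·6 = 18 ≡ 1, so λ ≡ 10.
  x = λ² - 16 - 2 = 100 - 18 ≡ 14; y = λ·(16 - 14) - 6 ≡ 14. → (14, 14)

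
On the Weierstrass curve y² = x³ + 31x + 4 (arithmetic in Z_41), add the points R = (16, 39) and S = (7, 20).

(26, 31)

(16, 39) + (7, 20). λ = (20 - 39)/(7 - 16) ≡ 22/32 mod 41. 32⁻¹ ≡ 9 (mod 41), so λ ≡ 34.
  x = λ² - 16 - 7 = 1156 - 23 ≡ 26; y = λ·(16 - 26) - 39 ≡ 31. → (26, 31)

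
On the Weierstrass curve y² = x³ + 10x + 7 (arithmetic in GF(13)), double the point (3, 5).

(6, 6)

tangent at (3, 5): λ = (3·3² + 10)/(2·5) ≡ 11/10. 10⁻¹ ≡ 4 (mod 13), so λ ≡ 11·4 ≡ 5.
  x = λ² - 3 - 3 = 25 - 6 ≡ 6; y = λ·(3 - 6) - 5 ≡ 6. → (6, 6)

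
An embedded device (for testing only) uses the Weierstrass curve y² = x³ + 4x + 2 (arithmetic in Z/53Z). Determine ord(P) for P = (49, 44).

2P: tangent at (49, 44): λ = (3·49² + 4)/(2·44) ≡ 52/35. 35⁻¹ ≡ 50 (mod 53) since 35·50 = 1750 ≡ 1, so λ ≡ 52·50 ≡ 3.
  x = λ² - 49 - 49 = 9 - 98 ≡ 17; y = λ·(49 - 17) - 44 ≡ 52. → (17, 52)
3P: (17, 52) + (49, 44). λ = (44 - 52)/(49 - 17) ≡ 45/32 mod 53. 32⁻¹ ≡ 5 (mod 53), so λ ≡ 13.
  x = λ² - 17 - 49 = 169 - 66 ≡ 50; y = λ·(17 - 50) - 52 ≡ 49. → (50, 49)
4P: (50, 49) + (49, 44). λ = (44 - 49)/(49 - 50) ≡ 48/52 mod 53. 52⁻¹ ≡ 52 (mod 53), so λ ≡ 5.
  x = λ² - 50 - 49 = 25 - 99 ≡ 32; y = λ·(50 - 32) - 49 ≡ 41. → (32, 41)
5P: (32, 41) + (49, 44). λ = (44 - 41)/(49 - 32) ≡ 3/17 mod 53. 17⁻¹ ≡ 25 (mod 53), so λ ≡ 22.
  x = λ² - 32 - 49 = 484 - 81 ≡ 32; y = λ·(32 - 32) - 41 ≡ 12. → (32, 12)
6P: (32, 12) + (49, 44). λ = (44 - 12)/(49 - 32) ≡ 32/17 mod 53. 17⁻¹ ≡ 25 (mod 53), so λ ≡ 5.
  x = λ² - 32 - 49 = 25 - 81 ≡ 50; y = λ·(32 - 50) - 12 ≡ 4. → (50, 4)
7P: (50, 4) + (49, 44). λ = (44 - 4)/(49 - 50) ≡ 40/52 mod 53. 52⁻¹ ≡ 52 (mod 53), so λ ≡ 13.
  x = λ² - 50 - 49 = 169 - 99 ≡ 17; y = λ·(50 - 17) - 4 ≡ 1. → (17, 1)
8P: (17, 1) + (49, 44). λ = (44 - 1)/(49 - 17) ≡ 43/32 mod 53. 32⁻¹ ≡ 5 (mod 53), so λ ≡ 3.
  x = λ² - 17 - 49 = 9 - 66 ≡ 49; y = λ·(17 - 49) - 1 ≡ 9. → (49, 9)
9P: (49, 9) + (49, 44): same x and y₁ ≡ -y₂, so the sum is O.
9P = O, so the order is 9.

9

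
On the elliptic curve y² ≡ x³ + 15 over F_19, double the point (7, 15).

tangent at (7, 15): λ = (3·7² + 0)/(2·15) ≡ 14/11. 11⁻¹ ≡ 7 (mod 19) since 11·7 = 77 ≡ 1, so λ ≡ 14·7 ≡ 3.
  x = λ² - 7 - 7 = 9 - 14 ≡ 14; y = λ·(7 - 14) - 15 ≡ 2. → (14, 2)

(14, 2)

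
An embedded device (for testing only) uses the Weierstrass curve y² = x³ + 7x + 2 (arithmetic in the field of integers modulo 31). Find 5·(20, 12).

(5, 21)

Write P = (20, 12).
Double-and-add on 5 = (101)₂. Start with P = (20, 12) for the leading 1-bit.
double: tangent at (20, 12): λ = (3·20² + 7)/(2·12) ≡ 29/24. 24⁻¹ ≡ 22 (mod 31), so λ ≡ 29·22 ≡ 18.
  x = λ² - 20 - 20 = 324 - 40 ≡ 5; y = λ·(20 - 5) - 12 ≡ 10. → (5, 10)
double: tangent at (5, 10): λ = (3·5² + 7)/(2·10) ≡ 20/20. 20⁻¹ ≡ 14 (mod 31) since 20·14 = 280 ≡ 1, so λ ≡ 20·14 ≡ 1.
  x = λ² - 5 - 5 = 1 - 10 ≡ 22; y = λ·(5 - 22) - 10 ≡ 4. → (22, 4)
add P: (22, 4) + (20, 12). λ = (12 - 4)/(20 - 22) ≡ 8/29 mod 31. 29⁻¹ ≡ 15 (mod 31) since 29·15 = 435 ≡ 1, so λ ≡ 27.
  x = λ² - 22 - 20 = 729 - 42 ≡ 5; y = λ·(22 - 5) - 4 ≡ 21. → (5, 21)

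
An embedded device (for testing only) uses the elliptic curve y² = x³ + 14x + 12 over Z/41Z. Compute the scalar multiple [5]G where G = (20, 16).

(31, 26)

Repeated addition: build up to 5G.
2G: tangent at (20, 16): λ = (3·20² + 14)/(2·16) ≡ 25/32. 32⁻¹ ≡ 9 (mod 41) since 32·9 = 288 ≡ 1, so λ ≡ 25·9 ≡ 20.
  x = λ² - 20 - 20 = 400 - 40 ≡ 32; y = λ·(20 - 32) - 16 ≡ 31. → (32, 31)
3G: (32, 31) + (20, 16). λ = (16 - 31)/(20 - 32) ≡ 26/29 mod 41. 29⁻¹ ≡ 17 (mod 41), so λ ≡ 32.
  x = λ² - 32 - 20 = 1024 - 52 ≡ 29; y = λ·(32 - 29) - 31 ≡ 24. → (29, 24)
4G: (29, 24) + (20, 16). λ = (16 - 24)/(20 - 29) ≡ 33/32 mod 41. 32⁻¹ ≡ 9 (mod 41), so λ ≡ 10.
  x = λ² - 29 - 20 = 100 - 49 ≡ 10; y = λ·(29 - 10) - 24 ≡ 2. → (10, 2)
5G: (10, 2) + (20, 16). λ = (16 - 2)/(20 - 10) ≡ 14/10 mod 41. 10⁻¹ ≡ 37 (mod 41) since 10·37 = 370 ≡ 1, so λ ≡ 26.
  x = λ² - 10 - 20 = 676 - 30 ≡ 31; y = λ·(10 - 31) - 2 ≡ 26. → (31, 26)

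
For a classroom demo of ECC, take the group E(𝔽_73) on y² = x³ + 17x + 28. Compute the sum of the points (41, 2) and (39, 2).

(41, 2) + (39, 2). λ = (2 - 2)/(39 - 41) ≡ 0/71 mod 73. 71⁻¹ ≡ 36 (mod 73), so λ ≡ 0.
  x = λ² - 41 - 39 = 0 - 80 ≡ 66; y = λ·(41 - 66) - 2 ≡ 71. → (66, 71)

(66, 71)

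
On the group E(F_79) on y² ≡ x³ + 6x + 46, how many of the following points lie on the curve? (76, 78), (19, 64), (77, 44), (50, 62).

3

(76, 78): 78² ≡ 1, rhs ≡ 1 → on.
(19, 64): 64² ≡ 67, rhs ≡ 67 → on.
(77, 44): 44² ≡ 40, rhs ≡ 26 → off.
(50, 62): 62² ≡ 52, rhs ≡ 52 → on.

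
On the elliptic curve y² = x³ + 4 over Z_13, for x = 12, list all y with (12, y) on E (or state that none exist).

x³ + 0x + 4 = 1732 ≡ 3 (mod 13).
Square roots of 3 mod 13: 4 and 9 (since 4² = 16 ≡ 3).

4, 9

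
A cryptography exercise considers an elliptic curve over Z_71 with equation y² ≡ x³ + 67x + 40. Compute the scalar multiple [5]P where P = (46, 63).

Repeated addition: build up to 5P.
2P: tangent at (46, 63): λ = (3·46² + 67)/(2·63) ≡ 25/55. 55⁻¹ ≡ 31 (mod 71) since 55·31 = 1705 ≡ 1, so λ ≡ 25·31 ≡ 65.
  x = λ² - 46 - 46 = 4225 - 92 ≡ 15; y = λ·(46 - 15) - 63 ≡ 35. → (15, 35)
3P: (15, 35) + (46, 63). λ = (63 - 35)/(46 - 15) ≡ 28/31 mod 71. 31⁻¹ ≡ 55 (mod 71), so λ ≡ 49.
  x = λ² - 15 - 46 = 2401 - 61 ≡ 68; y = λ·(15 - 68) - 35 ≡ 66. → (68, 66)
4P: (68, 66) + (46, 63). λ = (63 - 66)/(46 - 68) ≡ 68/49 mod 71. 49⁻¹ ≡ 29 (mod 71) since 49·29 = 1421 ≡ 1, so λ ≡ 55.
  x = λ² - 68 - 46 = 3025 - 114 ≡ 0; y = λ·(68 - 0) - 66 ≡ 53. → (0, 53)
5P: (0, 53) + (46, 63). λ = (63 - 53)/(46 - 0) ≡ 10/46 mod 71. 46⁻¹ ≡ 17 (mod 71) since 46·17 = 782 ≡ 1, so λ ≡ 28.
  x = λ² - 0 - 46 = 784 - 46 ≡ 28; y = λ·(0 - 28) - 53 ≡ 15. → (28, 15)

(28, 15)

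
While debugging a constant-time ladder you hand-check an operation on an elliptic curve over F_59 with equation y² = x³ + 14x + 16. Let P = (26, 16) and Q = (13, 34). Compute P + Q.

(9, 24)

(26, 16) + (13, 34). λ = (34 - 16)/(13 - 26) ≡ 18/46 mod 59. 46⁻¹ ≡ 9 (mod 59) since 46·9 = 414 ≡ 1, so λ ≡ 44.
  x = λ² - 26 - 13 = 1936 - 39 ≡ 9; y = λ·(26 - 9) - 16 ≡ 24. → (9, 24)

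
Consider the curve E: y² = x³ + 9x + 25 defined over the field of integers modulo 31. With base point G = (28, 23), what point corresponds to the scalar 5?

(7, 20)

Double-and-add on 5 = (101)₂. Start with G = (28, 23) for the leading 1-bit.
double: tangent at (28, 23): λ = (3·28² + 9)/(2·23) ≡ 5/15. 15⁻¹ ≡ 29 (mod 31) since 15·29 = 435 ≡ 1, so λ ≡ 5·29 ≡ 21.
  x = λ² - 28 - 28 = 441 - 56 ≡ 13; y = λ·(28 - 13) - 23 ≡ 13. → (13, 13)
double: tangent at (13, 13): λ = (3·13² + 9)/(2·13) ≡ 20/26. 26⁻¹ ≡ 6 (mod 31) since 26·6 = 156 ≡ 1, so λ ≡ 20·6 ≡ 27.
  x = λ² - 13 - 13 = 729 - 26 ≡ 21; y = λ·(13 - 21) - 13 ≡ 19. → (21, 19)
add G: (21, 19) + (28, 23). λ = (23 - 19)/(28 - 21) ≡ 4/7 mod 31. 7⁻¹ ≡ 9 (mod 31), so λ ≡ 5.
  x = λ² - 21 - 28 = 25 - 49 ≡ 7; y = λ·(21 - 7) - 19 ≡ 20. → (7, 20)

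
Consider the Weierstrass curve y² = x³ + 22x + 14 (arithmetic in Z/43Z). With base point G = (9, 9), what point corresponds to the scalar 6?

(9, 9)

Repeated addition: build up to 6G.
2G: tangent at (9, 9): λ = (3·9² + 22)/(2·9) ≡ 7/18. 18⁻¹ ≡ 12 (mod 43), so λ ≡ 7·12 ≡ 41.
  x = λ² - 9 - 9 = 1681 - 18 ≡ 29; y = λ·(9 - 29) - 9 ≡ 31. → (29, 31)
3G: (29, 31) + (9, 9). λ = (9 - 31)/(9 - 29) ≡ 21/23 mod 43. 23⁻¹ ≡ 15 (mod 43), so λ ≡ 14.
  x = λ² - 29 - 9 = 196 - 38 ≡ 29; y = λ·(29 - 29) - 31 ≡ 12. → (29, 12)
4G: (29, 12) + (9, 9). λ = (9 - 12)/(9 - 29) ≡ 40/23 mod 43. 23⁻¹ ≡ 15 (mod 43), so λ ≡ 41.
  x = λ² - 29 - 9 = 1681 - 38 ≡ 9; y = λ·(29 - 9) - 12 ≡ 34. → (9, 34)
5G: (9, 34) + (9, 9): same x and y₁ ≡ -y₂, so the sum is the point at infinity.
6G: the point at infinity + (9, 9) = (9, 9) (identity).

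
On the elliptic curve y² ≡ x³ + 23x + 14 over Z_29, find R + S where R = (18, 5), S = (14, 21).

(13, 4)

(18, 5) + (14, 21). λ = (21 - 5)/(14 - 18) ≡ 16/25 mod 29. 25⁻¹ ≡ 7 (mod 29), so λ ≡ 25.
  x = λ² - 18 - 14 = 625 - 32 ≡ 13; y = λ·(18 - 13) - 5 ≡ 4. → (13, 4)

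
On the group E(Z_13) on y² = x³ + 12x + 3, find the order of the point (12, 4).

8

2P: tangent at (12, 4): λ = (3·12² + 12)/(2·4) ≡ 2/8. 8⁻¹ ≡ 5 (mod 13) since 8·5 = 40 ≡ 1, so λ ≡ 2·5 ≡ 10.
  x = λ² - 12 - 12 = 100 - 24 ≡ 11; y = λ·(12 - 11) - 4 ≡ 6. → (11, 6)
3P: (11, 6) + (12, 4). λ = (4 - 6)/(12 - 11) ≡ 11/1 mod 13. 1⁻¹ ≡ 1 (mod 13), so λ ≡ 11.
  x = λ² - 11 - 12 = 121 - 23 ≡ 7; y = λ·(11 - 7) - 6 ≡ 12. → (7, 12)
4P: (7, 12) + (12, 4). λ = (4 - 12)/(12 - 7) ≡ 5/5 mod 13. 5⁻¹ ≡ 8 (mod 13), so λ ≡ 1.
  x = λ² - 7 - 12 = 1 - 19 ≡ 8; y = λ·(7 - 8) - 12 ≡ 0. → (8, 0)
5P: (8, 0) + (12, 4). λ = (4 - 0)/(12 - 8) ≡ 4/4 mod 13. 4⁻¹ ≡ 10 (mod 13) since 4·10 = 40 ≡ 1, so λ ≡ 1.
  x = λ² - 8 - 12 = 1 - 20 ≡ 7; y = λ·(8 - 7) - 0 ≡ 1. → (7, 1)
6P: (7, 1) + (12, 4). λ = (4 - 1)/(12 - 7) ≡ 3/5 mod 13. 5⁻¹ ≡ 8 (mod 13) since 5·8 = 40 ≡ 1, so λ ≡ 11.
  x = λ² - 7 - 12 = 121 - 19 ≡ 11; y = λ·(7 - 11) - 1 ≡ 7. → (11, 7)
7P: (11, 7) + (12, 4). λ = (4 - 7)/(12 - 11) ≡ 10/1 mod 13. 1⁻¹ ≡ 1 (mod 13), so λ ≡ 10.
  x = λ² - 11 - 12 = 100 - 23 ≡ 12; y = λ·(11 - 12) - 7 ≡ 9. → (12, 9)
8P: (12, 9) + (12, 4): same x and y₁ ≡ -y₂, so the sum is O.
8P = O, so the order is 8.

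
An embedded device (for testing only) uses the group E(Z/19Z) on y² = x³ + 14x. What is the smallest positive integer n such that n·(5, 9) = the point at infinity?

10

2P: tangent at (5, 9): λ = (3·5² + 14)/(2·9) ≡ 13/18. 18⁻¹ ≡ 18 (mod 19), so λ ≡ 13·18 ≡ 6.
  x = λ² - 5 - 5 = 36 - 10 ≡ 7; y = λ·(5 - 7) - 9 ≡ 17. → (7, 17)
3P: (7, 17) + (5, 9). λ = (9 - 17)/(5 - 7) ≡ 11/17 mod 19. 17⁻¹ ≡ 9 (mod 19), so λ ≡ 4.
  x = λ² - 7 - 5 = 16 - 12 ≡ 4; y = λ·(7 - 4) - 17 ≡ 14. → (4, 14)
4P: (4, 14) + (5, 9). λ = (9 - 14)/(5 - 4) ≡ 14/1 mod 19. 1⁻¹ ≡ 1 (mod 19), so λ ≡ 14.
  x = λ² - 4 - 5 = 196 - 9 ≡ 16; y = λ·(4 - 16) - 14 ≡ 8. → (16, 8)
5P: (16, 8) + (5, 9). λ = (9 - 8)/(5 - 16) ≡ 1/8 mod 19. 8⁻¹ ≡ 12 (mod 19), so λ ≡ 12.
  x = λ² - 16 - 5 = 144 - 21 ≡ 9; y = λ·(16 - 9) - 8 ≡ 0. → (9, 0)
6P: (9, 0) + (5, 9). λ = (9 - 0)/(5 - 9) ≡ 9/15 mod 19. 15⁻¹ ≡ 14 (mod 19), so λ ≡ 12.
  x = λ² - 9 - 5 = 144 - 14 ≡ 16; y = λ·(9 - 16) - 0 ≡ 11. → (16, 11)
7P: (16, 11) + (5, 9). λ = (9 - 11)/(5 - 16) ≡ 17/8 mod 19. 8⁻¹ ≡ 12 (mod 19), so λ ≡ 14.
  x = λ² - 16 - 5 = 196 - 21 ≡ 4; y = λ·(16 - 4) - 11 ≡ 5. → (4, 5)
8P: (4, 5) + (5, 9). λ = (9 - 5)/(5 - 4) ≡ 4/1 mod 19. 1⁻¹ ≡ 1 (mod 19), so λ ≡ 4.
  x = λ² - 4 - 5 = 16 - 9 ≡ 7; y = λ·(4 - 7) - 5 ≡ 2. → (7, 2)
9P: (7, 2) + (5, 9). λ = (9 - 2)/(5 - 7) ≡ 7/17 mod 19. 17⁻¹ ≡ 9 (mod 19), so λ ≡ 6.
  x = λ² - 7 - 5 = 36 - 12 ≡ 5; y = λ·(7 - 5) - 2 ≡ 10. → (5, 10)
10P: (5, 10) + (5, 9): same x and y₁ ≡ -y₂, so the sum is the point at infinity.
10P = the point at infinity, so the order is 10.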